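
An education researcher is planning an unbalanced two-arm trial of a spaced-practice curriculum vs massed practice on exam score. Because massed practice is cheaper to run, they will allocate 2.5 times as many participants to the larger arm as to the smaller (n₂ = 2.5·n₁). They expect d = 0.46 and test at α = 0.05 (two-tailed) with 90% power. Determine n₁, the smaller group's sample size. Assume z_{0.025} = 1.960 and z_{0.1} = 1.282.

n₁ = 70

With allocation ratio k = n₂/n₁ = 2.5, Var(x̄₁−x̄₂) = σ²(1/n₁ + 1/(k·n₁)) = σ²·(k+1)/(k·n₁).
So n₁ = (1 + 1/k)·((z_{α/2} + z_β)/d)² = 1.400 × (3.242/0.46)².
n₁ = 1.400 × 49.67 = 69.5.
Round up: n₁ = 70, giving n₂ = 2.5 × 70 = 175.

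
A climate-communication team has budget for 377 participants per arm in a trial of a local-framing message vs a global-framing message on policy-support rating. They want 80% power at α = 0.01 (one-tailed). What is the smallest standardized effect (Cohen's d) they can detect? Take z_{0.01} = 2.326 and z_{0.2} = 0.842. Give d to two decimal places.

For two independent groups of n = 377 each: d_min = (z_{α} + z_β)·√(2/n).
z-sum = 2.326 + 0.842 = 3.168.
d_min = 3.168 × √(2/377) = 3.168 × 0.0728 = 0.231.

d_min ≈ 0.23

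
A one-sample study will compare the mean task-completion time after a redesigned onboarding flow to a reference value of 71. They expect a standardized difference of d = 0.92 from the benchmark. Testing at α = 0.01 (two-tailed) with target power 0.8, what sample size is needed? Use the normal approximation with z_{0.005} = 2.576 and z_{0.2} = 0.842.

n = 14

For a one-sample test: n = ((z_{α/2} + z_β) / d)².
z_{α/2} + z_β = 2.576 + 0.842 = 3.418.
n = (3.418 / 0.92)² = 3.715² = 13.80.
Round up.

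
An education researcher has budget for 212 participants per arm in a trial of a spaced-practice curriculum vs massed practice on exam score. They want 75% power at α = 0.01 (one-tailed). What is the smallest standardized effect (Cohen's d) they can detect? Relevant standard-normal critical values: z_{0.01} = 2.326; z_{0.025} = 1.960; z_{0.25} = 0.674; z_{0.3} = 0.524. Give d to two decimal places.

d_min ≈ 0.29

For two independent groups of n = 212 each: d_min = (z_{α} + z_β)·√(2/n).
z-sum = 2.326 + 0.674 = 3.000.
d_min = 3.000 × √(2/212) = 3.000 × 0.0971 = 0.291.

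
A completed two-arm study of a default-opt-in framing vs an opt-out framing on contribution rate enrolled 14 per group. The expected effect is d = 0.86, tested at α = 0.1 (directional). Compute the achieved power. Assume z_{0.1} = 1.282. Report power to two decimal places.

power ≈ 0.84

For two equal groups, power = Φ(d·√(n/2) − z_{α}).
d·√(n/2) = 0.86 × √(14/2) = 0.86 × 2.646 = 2.275.
z_β = 2.275 − 1.282 = 0.993.
Power = Φ(0.993) = 0.840.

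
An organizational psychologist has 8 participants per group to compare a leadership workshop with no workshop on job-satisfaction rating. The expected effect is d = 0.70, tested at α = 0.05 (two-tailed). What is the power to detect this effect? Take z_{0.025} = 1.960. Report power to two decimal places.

For two equal groups, power = Φ(d·√(n/2) − z_{α/2}).
d·√(n/2) = 0.70 × √(8/2) = 0.70 × 2.000 = 1.400.
z_β = 1.400 − 1.960 = -0.560.
Power = Φ(-0.560) = 0.288.

power ≈ 0.29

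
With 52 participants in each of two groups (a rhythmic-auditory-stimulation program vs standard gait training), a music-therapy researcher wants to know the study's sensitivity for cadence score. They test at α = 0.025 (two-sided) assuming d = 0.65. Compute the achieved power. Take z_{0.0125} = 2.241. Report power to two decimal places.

For two equal groups, power = Φ(d·√(n/2) − z_{α/2}).
d·√(n/2) = 0.65 × √(52/2) = 0.65 × 5.099 = 3.314.
z_β = 3.314 − 2.241 = 1.073.
Power = Φ(1.073) = 0.858.

power ≈ 0.86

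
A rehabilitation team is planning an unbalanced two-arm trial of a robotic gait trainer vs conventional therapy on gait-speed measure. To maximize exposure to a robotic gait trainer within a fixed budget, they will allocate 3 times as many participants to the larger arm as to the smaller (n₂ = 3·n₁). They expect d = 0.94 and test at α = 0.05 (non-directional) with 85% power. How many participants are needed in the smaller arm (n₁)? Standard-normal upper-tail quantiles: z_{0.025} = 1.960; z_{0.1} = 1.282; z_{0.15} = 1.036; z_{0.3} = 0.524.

With allocation ratio k = n₂/n₁ = 3, Var(x̄₁−x̄₂) = σ²(1/n₁ + 1/(k·n₁)) = σ²·(k+1)/(k·n₁).
So n₁ = (1 + 1/k)·((z_{α/2} + z_β)/d)² = 1.333 × (2.996/0.94)².
n₁ = 1.333 × 10.16 = 13.5.
Round up: n₁ = 14, giving n₂ = 3 × 14 = 42.

n₁ = 14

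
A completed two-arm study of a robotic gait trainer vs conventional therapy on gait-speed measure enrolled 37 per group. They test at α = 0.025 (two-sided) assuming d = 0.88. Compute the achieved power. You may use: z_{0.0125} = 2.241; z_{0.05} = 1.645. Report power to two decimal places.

power ≈ 0.94

For two equal groups, power = Φ(d·√(n/2) − z_{α/2}).
d·√(n/2) = 0.88 × √(37/2) = 0.88 × 4.301 = 3.785.
z_β = 3.785 − 2.241 = 1.544.
Power = Φ(1.544) = 0.939.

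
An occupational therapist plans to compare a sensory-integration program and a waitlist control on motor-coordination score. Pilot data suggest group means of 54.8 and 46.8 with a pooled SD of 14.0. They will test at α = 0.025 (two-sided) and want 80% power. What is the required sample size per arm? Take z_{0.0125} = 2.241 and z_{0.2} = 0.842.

n = 59 per group

Cohen's d = |M₁ − M₂| / SD_pooled = |54.8 − 46.8| / 14.0 = 8.0 / 14.0 = 0.571.
For two independent groups with equal n: n = 2·((z_{α/2} + z_β) / d)².
z_{α/2} + z_β = 2.241 + 0.842 = 3.083.
n = 2 × (3.083 / 0.571)² = 2 × 5.399² = 2 × 29.15 = 58.3.
Round up to the next whole participant.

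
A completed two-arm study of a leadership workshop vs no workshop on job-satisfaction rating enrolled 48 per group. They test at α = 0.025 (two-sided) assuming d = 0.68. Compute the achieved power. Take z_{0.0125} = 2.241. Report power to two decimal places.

For two equal groups, power = Φ(d·√(n/2) − z_{α/2}).
d·√(n/2) = 0.68 × √(48/2) = 0.68 × 4.899 = 3.331.
z_β = 3.331 − 2.241 = 1.090.
Power = Φ(1.090) = 0.862.

power ≈ 0.86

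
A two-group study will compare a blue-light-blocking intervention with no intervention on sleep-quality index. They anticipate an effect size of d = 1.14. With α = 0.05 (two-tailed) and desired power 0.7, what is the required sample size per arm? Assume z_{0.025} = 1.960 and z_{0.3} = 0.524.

n = 10 per group

For two independent groups with equal n: n = 2·((z_{α/2} + z_β) / d)².
z_{α/2} + z_β = 1.960 + 0.524 = 2.484.
n = 2 × (2.484 / 1.14)² = 2 × 2.179² = 2 × 4.75 = 9.5.
Round up to the next whole participant.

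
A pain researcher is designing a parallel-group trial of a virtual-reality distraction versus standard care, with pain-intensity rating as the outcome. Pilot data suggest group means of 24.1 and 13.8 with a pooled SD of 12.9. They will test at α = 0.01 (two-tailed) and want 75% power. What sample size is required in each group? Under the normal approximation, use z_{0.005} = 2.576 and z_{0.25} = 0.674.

n = 34 per group

Cohen's d = |M₁ − M₂| / SD_pooled = |24.1 − 13.8| / 12.9 = 10.3 / 12.9 = 0.798.
For two independent groups with equal n: n = 2·((z_{α/2} + z_β) / d)².
z_{α/2} + z_β = 2.576 + 0.674 = 3.250.
n = 2 × (3.250 / 0.798)² = 2 × 4.073² = 2 × 16.59 = 33.2.
Round up to the next whole participant.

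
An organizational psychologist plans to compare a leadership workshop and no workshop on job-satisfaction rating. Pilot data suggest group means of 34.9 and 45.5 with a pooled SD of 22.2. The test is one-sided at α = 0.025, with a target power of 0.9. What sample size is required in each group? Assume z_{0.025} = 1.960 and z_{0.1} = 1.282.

Cohen's d = |M₁ − M₂| / SD_pooled = |34.9 − 45.5| / 22.2 = 10.6 / 22.2 = 0.477.
For two independent groups with equal n: n = 2·((z_{α} + z_β) / d)².
z_{α} + z_β = 1.960 + 1.282 = 3.242.
n = 2 × (3.242 / 0.477)² = 2 × 6.797² = 2 × 46.19 = 92.4.
Round up to the next whole participant.

n = 93 per group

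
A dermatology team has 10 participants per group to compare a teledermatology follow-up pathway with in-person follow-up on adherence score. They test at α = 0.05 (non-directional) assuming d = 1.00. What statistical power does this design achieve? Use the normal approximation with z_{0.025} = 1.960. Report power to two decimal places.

For two equal groups, power = Φ(d·√(n/2) − z_{α/2}).
d·√(n/2) = 1.00 × √(10/2) = 1.00 × 2.236 = 2.236.
z_β = 2.236 − 1.960 = 0.276.
Power = Φ(0.276) = 0.609.

power ≈ 0.61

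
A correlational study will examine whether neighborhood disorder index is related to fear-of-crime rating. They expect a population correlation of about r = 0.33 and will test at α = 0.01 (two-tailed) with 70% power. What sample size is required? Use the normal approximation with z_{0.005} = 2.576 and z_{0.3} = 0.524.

n = 85

Fisher's z: C = ½·ln((1+r)/(1−r)) = ½·ln(1.9851) = 0.3428.
n = ((z_{α/2} + z_β)/C)² + 3.
(2.576 + 0.524) / 0.3428 = 3.100 / 0.3428 = 9.043.
n = 9.043² + 3 = 81.78 + 3 = 84.8.
Round up.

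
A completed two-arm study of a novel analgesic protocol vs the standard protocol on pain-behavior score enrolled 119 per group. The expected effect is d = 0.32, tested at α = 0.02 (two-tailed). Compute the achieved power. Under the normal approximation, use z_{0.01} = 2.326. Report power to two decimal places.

power ≈ 0.56

For two equal groups, power = Φ(d·√(n/2) − z_{α/2}).
d·√(n/2) = 0.32 × √(119/2) = 0.32 × 7.714 = 2.468.
z_β = 2.468 − 2.326 = 0.142.
Power = Φ(0.142) = 0.557.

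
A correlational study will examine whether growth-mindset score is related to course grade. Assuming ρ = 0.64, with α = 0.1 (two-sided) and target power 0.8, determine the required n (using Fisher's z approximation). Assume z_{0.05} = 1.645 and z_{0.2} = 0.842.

Fisher's z: C = ½·ln((1+r)/(1−r)) = ½·ln(4.5556) = 0.7582.
n = ((z_{α/2} + z_β)/C)² + 3.
(1.645 + 0.842) / 0.7582 = 2.487 / 0.7582 = 3.280.
n = 3.280² + 3 = 10.76 + 3 = 13.8.
Round up.

n = 14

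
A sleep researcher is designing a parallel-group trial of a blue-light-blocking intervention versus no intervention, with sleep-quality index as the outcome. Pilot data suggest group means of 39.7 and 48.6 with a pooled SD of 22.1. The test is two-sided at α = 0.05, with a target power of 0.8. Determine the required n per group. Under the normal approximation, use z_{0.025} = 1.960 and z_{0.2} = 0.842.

n = 97 per group

Cohen's d = |M₁ − M₂| / SD_pooled = |39.7 − 48.6| / 22.1 = 8.9 / 22.1 = 0.403.
For two independent groups with equal n: n = 2·((z_{α/2} + z_β) / d)².
z_{α/2} + z_β = 1.960 + 0.842 = 2.802.
n = 2 × (2.802 / 0.403)² = 2 × 6.953² = 2 × 48.34 = 96.7.
Round up to the next whole participant.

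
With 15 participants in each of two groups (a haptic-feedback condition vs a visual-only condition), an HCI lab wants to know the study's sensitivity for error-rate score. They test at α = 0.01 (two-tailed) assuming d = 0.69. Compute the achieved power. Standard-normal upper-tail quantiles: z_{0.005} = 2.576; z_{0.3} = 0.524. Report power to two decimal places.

power ≈ 0.25

For two equal groups, power = Φ(d·√(n/2) − z_{α/2}).
d·√(n/2) = 0.69 × √(15/2) = 0.69 × 2.739 = 1.890.
z_β = 1.890 − 2.576 = -0.686.
Power = Φ(-0.686) = 0.246.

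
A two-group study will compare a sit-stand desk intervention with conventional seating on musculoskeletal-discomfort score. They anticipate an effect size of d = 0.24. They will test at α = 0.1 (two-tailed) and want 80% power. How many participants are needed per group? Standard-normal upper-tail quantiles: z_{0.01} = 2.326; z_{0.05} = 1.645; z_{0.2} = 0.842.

For two independent groups with equal n: n = 2·((z_{α/2} + z_β) / d)².
z_{α/2} + z_β = 1.645 + 0.842 = 2.487.
n = 2 × (2.487 / 0.24)² = 2 × 10.363² = 2 × 107.38 = 214.8.
Round up to the next whole participant.

n = 215 per group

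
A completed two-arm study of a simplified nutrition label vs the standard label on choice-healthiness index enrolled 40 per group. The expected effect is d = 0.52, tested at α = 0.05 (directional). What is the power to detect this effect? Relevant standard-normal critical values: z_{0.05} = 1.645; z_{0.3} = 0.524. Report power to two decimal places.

For two equal groups, power = Φ(d·√(n/2) − z_{α}).
d·√(n/2) = 0.52 × √(40/2) = 0.52 × 4.472 = 2.326.
z_β = 2.326 − 1.645 = 0.681.
Power = Φ(0.681) = 0.752.

power ≈ 0.75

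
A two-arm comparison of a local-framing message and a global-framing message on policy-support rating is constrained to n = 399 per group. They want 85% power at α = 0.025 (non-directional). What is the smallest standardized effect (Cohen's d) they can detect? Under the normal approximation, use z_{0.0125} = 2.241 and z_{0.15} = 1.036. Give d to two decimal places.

d_min ≈ 0.23

For two independent groups of n = 399 each: d_min = (z_{α/2} + z_β)·√(2/n).
z-sum = 2.241 + 1.036 = 3.277.
d_min = 3.277 × √(2/399) = 3.277 × 0.0708 = 0.232.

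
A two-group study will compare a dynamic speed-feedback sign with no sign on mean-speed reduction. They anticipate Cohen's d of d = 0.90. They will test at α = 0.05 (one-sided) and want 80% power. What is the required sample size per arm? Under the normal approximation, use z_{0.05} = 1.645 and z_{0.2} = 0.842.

For two independent groups with equal n: n = 2·((z_{α} + z_β) / d)².
z_{α} + z_β = 1.645 + 0.842 = 2.487.
n = 2 × (2.487 / 0.90)² = 2 × 2.763² = 2 × 7.64 = 15.3.
Round up to the next whole participant.

n = 16 per group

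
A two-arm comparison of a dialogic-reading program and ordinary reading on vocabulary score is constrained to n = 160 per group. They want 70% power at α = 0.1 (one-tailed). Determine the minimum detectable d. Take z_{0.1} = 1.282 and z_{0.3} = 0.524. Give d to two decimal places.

For two independent groups of n = 160 each: d_min = (z_{α} + z_β)·√(2/n).
z-sum = 1.282 + 0.524 = 1.806.
d_min = 1.806 × √(2/160) = 1.806 × 0.1118 = 0.202.

d_min ≈ 0.20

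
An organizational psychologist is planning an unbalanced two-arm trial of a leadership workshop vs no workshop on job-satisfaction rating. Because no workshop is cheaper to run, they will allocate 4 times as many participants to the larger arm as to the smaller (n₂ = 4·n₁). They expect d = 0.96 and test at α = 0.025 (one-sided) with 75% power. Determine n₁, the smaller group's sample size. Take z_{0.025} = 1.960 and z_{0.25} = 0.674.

With allocation ratio k = n₂/n₁ = 4, Var(x̄₁−x̄₂) = σ²(1/n₁ + 1/(k·n₁)) = σ²·(k+1)/(k·n₁).
So n₁ = (1 + 1/k)·((z_{α} + z_β)/d)² = 1.250 × (2.634/0.96)².
n₁ = 1.250 × 7.53 = 9.4.
Round up: n₁ = 10, giving n₂ = 4 × 10 = 40.

n₁ = 10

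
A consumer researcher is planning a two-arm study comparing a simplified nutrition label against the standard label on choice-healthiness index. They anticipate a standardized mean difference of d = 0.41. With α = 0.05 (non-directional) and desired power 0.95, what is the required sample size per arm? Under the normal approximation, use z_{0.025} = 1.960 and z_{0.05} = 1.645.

For two independent groups with equal n: n = 2·((z_{α/2} + z_β) / d)².
z_{α/2} + z_β = 1.960 + 1.645 = 3.605.
n = 2 × (3.605 / 0.41)² = 2 × 8.793² = 2 × 77.31 = 154.6.
Round up to the next whole participant.

n = 155 per group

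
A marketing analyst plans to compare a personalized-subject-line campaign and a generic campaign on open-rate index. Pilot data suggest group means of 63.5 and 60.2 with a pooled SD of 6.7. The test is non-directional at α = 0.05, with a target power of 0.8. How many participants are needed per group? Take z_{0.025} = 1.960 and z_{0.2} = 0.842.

n = 65 per group

Cohen's d = |M₁ − M₂| / SD_pooled = |63.5 − 60.2| / 6.7 = 3.3 / 6.7 = 0.493.
For two independent groups with equal n: n = 2·((z_{α/2} + z_β) / d)².
z_{α/2} + z_β = 1.960 + 0.842 = 2.802.
n = 2 × (2.802 / 0.493)² = 2 × 5.684² = 2 × 32.30 = 64.6.
Round up to the next whole participant.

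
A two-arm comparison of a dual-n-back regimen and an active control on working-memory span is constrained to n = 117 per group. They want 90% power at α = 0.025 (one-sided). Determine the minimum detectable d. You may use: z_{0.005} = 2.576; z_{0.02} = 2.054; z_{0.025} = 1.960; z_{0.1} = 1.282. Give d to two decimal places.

d_min ≈ 0.42

For two independent groups of n = 117 each: d_min = (z_{α} + z_β)·√(2/n).
z-sum = 1.960 + 1.282 = 3.242.
d_min = 3.242 × √(2/117) = 3.242 × 0.1307 = 0.424.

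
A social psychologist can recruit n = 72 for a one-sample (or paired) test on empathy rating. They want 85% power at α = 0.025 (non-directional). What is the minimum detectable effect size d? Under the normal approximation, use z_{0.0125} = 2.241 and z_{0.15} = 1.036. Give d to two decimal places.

For a single sample (or paired design) of n = 72: d_min = (z_{α/2} + z_β)/√n.
z-sum = 2.241 + 1.036 = 3.277.
d_min = 3.277 / √72 = 3.277 / 8.485 = 0.386.

d_min ≈ 0.39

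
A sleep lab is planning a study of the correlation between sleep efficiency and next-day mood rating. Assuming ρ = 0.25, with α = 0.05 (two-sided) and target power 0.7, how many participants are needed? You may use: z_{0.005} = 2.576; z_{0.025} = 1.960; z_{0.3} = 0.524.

n = 98

Fisher's z: C = ½·ln((1+r)/(1−r)) = ½·ln(1.6667) = 0.2554.
n = ((z_{α/2} + z_β)/C)² + 3.
(1.960 + 0.524) / 0.2554 = 2.484 / 0.2554 = 9.726.
n = 9.726² + 3 = 94.59 + 3 = 97.6.
Round up.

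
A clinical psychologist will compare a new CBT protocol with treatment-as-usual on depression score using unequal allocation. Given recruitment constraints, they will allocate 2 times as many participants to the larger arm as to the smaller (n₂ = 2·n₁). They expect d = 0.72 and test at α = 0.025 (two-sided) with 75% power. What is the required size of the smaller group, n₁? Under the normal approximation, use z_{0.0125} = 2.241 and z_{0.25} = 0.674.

n₁ = 25

With allocation ratio k = n₂/n₁ = 2, Var(x̄₁−x̄₂) = σ²(1/n₁ + 1/(k·n₁)) = σ²·(k+1)/(k·n₁).
So n₁ = (1 + 1/k)·((z_{α/2} + z_β)/d)² = 1.500 × (2.915/0.72)².
n₁ = 1.500 × 16.39 = 24.6.
Round up: n₁ = 25, giving n₂ = 2 × 25 = 50.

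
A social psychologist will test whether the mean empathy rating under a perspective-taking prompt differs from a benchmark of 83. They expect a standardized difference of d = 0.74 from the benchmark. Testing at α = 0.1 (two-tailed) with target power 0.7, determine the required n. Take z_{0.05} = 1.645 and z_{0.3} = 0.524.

n = 9

For a one-sample test: n = ((z_{α/2} + z_β) / d)².
z_{α/2} + z_β = 1.645 + 0.524 = 2.169.
n = (2.169 / 0.74)² = 2.931² = 8.59.
Round up.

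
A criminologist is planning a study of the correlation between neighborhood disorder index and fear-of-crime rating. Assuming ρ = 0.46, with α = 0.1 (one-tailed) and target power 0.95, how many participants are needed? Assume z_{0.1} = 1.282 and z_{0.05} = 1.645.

n = 38

Fisher's z: C = ½·ln((1+r)/(1−r)) = ½·ln(2.7037) = 0.4973.
n = ((z_{α} + z_β)/C)² + 3.
(1.282 + 1.645) / 0.4973 = 2.927 / 0.4973 = 5.886.
n = 5.886² + 3 = 34.64 + 3 = 37.6.
Round up.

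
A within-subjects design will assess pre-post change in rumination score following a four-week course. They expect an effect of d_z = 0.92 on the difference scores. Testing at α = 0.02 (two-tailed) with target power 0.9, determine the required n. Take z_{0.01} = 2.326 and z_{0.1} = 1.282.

For a paired (one-sample on differences) test: n = ((z_{α/2} + z_β) / d)².
z_{α/2} + z_β = 2.326 + 1.282 = 3.608.
n = (3.608 / 0.92)² = 3.922² = 15.38.
Round up.

n = 16 pairs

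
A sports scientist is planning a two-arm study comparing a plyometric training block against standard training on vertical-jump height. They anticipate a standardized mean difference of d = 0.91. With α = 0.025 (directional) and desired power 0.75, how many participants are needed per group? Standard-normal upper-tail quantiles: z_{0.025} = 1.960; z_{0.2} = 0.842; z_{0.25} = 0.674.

For two independent groups with equal n: n = 2·((z_{α} + z_β) / d)².
z_{α} + z_β = 1.960 + 0.674 = 2.634.
n = 2 × (2.634 / 0.91)² = 2 × 2.895² = 2 × 8.38 = 16.8.
Round up to the next whole participant.

n = 17 per group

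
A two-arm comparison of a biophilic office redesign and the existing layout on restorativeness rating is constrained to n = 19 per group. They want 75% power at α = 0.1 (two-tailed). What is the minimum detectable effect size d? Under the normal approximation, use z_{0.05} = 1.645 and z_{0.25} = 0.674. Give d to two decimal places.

d_min ≈ 0.75

For two independent groups of n = 19 each: d_min = (z_{α/2} + z_β)·√(2/n).
z-sum = 1.645 + 0.674 = 2.319.
d_min = 2.319 × √(2/19) = 2.319 × 0.3244 = 0.752.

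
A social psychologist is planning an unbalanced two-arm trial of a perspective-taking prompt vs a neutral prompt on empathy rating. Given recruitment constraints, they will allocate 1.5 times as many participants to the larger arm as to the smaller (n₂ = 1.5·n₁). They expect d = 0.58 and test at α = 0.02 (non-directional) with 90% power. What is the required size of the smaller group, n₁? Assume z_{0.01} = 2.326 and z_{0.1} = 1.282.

With allocation ratio k = n₂/n₁ = 1.5, Var(x̄₁−x̄₂) = σ²(1/n₁ + 1/(k·n₁)) = σ²·(k+1)/(k·n₁).
So n₁ = (1 + 1/k)·((z_{α/2} + z_β)/d)² = 1.667 × (3.608/0.58)².
n₁ = 1.667 × 38.70 = 64.5.
Round up: n₁ = 65, giving n₂ = ⌈1.5 × 65⌉ = ⌈97.5⌉ = 98.

n₁ = 65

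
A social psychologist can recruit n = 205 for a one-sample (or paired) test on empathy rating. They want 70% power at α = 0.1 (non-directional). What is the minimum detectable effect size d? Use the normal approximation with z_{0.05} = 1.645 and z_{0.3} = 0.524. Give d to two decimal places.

d_min ≈ 0.15

For a single sample (or paired design) of n = 205: d_min = (z_{α/2} + z_β)/√n.
z-sum = 1.645 + 0.524 = 2.169.
d_min = 2.169 / √205 = 2.169 / 14.318 = 0.151.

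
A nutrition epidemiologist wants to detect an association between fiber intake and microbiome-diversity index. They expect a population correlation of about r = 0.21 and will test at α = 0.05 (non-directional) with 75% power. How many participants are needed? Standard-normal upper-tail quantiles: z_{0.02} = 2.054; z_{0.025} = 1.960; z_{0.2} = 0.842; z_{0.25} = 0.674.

Fisher's z: C = ½·ln((1+r)/(1−r)) = ½·ln(1.5316) = 0.2132.
n = ((z_{α/2} + z_β)/C)² + 3.
(1.960 + 0.674) / 0.2132 = 2.634 / 0.2132 = 12.355.
n = 12.355² + 3 = 152.64 + 3 = 155.6.
Round up.

n = 156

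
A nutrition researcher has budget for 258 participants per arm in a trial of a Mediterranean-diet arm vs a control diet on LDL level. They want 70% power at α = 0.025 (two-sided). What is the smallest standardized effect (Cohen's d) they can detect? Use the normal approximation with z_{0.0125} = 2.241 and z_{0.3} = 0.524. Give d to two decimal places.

d_min ≈ 0.24

For two independent groups of n = 258 each: d_min = (z_{α/2} + z_β)·√(2/n).
z-sum = 2.241 + 0.524 = 2.765.
d_min = 2.765 × √(2/258) = 2.765 × 0.0880 = 0.243.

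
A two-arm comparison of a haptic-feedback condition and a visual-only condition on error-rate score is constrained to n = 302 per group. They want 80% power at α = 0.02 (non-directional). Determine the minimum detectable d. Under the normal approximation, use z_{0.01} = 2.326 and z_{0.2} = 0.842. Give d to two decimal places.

For two independent groups of n = 302 each: d_min = (z_{α/2} + z_β)·√(2/n).
z-sum = 2.326 + 0.842 = 3.168.
d_min = 3.168 × √(2/302) = 3.168 × 0.0814 = 0.258.

d_min ≈ 0.26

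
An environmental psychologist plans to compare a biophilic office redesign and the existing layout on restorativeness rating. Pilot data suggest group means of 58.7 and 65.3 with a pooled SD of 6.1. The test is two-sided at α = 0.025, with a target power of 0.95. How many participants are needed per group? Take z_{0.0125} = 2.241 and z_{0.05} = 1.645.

n = 26 per group

Cohen's d = |M₁ − M₂| / SD_pooled = |58.7 − 65.3| / 6.1 = 6.6 / 6.1 = 1.082.
For two independent groups with equal n: n = 2·((z_{α/2} + z_β) / d)².
z_{α/2} + z_β = 2.241 + 1.645 = 3.886.
n = 2 × (3.886 / 1.082)² = 2 × 3.591² = 2 × 12.90 = 25.8.
Round up to the next whole participant.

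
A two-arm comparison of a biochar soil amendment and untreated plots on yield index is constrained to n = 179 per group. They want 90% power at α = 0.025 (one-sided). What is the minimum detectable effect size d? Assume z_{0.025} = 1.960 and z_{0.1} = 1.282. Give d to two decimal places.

d_min ≈ 0.34

For two independent groups of n = 179 each: d_min = (z_{α} + z_β)·√(2/n).
z-sum = 1.960 + 1.282 = 3.242.
d_min = 3.242 × √(2/179) = 3.242 × 0.1057 = 0.343.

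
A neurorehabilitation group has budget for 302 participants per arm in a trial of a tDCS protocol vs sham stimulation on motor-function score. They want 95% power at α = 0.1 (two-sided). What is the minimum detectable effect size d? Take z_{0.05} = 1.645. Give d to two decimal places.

d_min ≈ 0.27

For two independent groups of n = 302 each: d_min = (z_{α/2} + z_β)·√(2/n).
z-sum = 1.645 + 1.645 = 3.290.
d_min = 3.290 × √(2/302) = 3.290 × 0.0814 = 0.268.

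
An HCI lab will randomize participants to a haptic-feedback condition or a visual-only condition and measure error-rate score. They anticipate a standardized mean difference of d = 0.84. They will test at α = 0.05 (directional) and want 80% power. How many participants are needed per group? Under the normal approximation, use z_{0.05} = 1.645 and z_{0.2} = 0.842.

For two independent groups with equal n: n = 2·((z_{α} + z_β) / d)².
z_{α} + z_β = 1.645 + 0.842 = 2.487.
n = 2 × (2.487 / 0.84)² = 2 × 2.961² = 2 × 8.77 = 17.5.
Round up to the next whole participant.

n = 18 per group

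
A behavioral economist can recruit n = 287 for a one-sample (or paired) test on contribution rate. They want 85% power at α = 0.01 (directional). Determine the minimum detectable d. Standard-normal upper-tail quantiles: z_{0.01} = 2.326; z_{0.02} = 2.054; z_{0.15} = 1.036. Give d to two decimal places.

d_min ≈ 0.20

For a single sample (or paired design) of n = 287: d_min = (z_{α} + z_β)/√n.
z-sum = 2.326 + 1.036 = 3.362.
d_min = 3.362 / √287 = 3.362 / 16.941 = 0.198.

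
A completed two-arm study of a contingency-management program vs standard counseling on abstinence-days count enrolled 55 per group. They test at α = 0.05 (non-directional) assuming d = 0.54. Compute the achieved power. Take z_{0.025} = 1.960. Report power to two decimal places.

For two equal groups, power = Φ(d·√(n/2) − z_{α/2}).
d·√(n/2) = 0.54 × √(55/2) = 0.54 × 5.244 = 2.832.
z_β = 2.832 − 1.960 = 0.872.
Power = Φ(0.872) = 0.808.

power ≈ 0.81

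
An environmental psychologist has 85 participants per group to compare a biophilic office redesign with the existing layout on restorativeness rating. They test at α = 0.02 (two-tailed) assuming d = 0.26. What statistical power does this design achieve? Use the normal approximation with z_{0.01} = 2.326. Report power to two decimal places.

For two equal groups, power = Φ(d·√(n/2) − z_{α/2}).
d·√(n/2) = 0.26 × √(85/2) = 0.26 × 6.519 = 1.695.
z_β = 1.695 − 2.326 = -0.631.
Power = Φ(-0.631) = 0.264.

power ≈ 0.26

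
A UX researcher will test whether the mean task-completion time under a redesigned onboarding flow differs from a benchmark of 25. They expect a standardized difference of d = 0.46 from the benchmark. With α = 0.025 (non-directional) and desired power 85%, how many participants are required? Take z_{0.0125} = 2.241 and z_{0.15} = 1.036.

For a one-sample test: n = ((z_{α/2} + z_β) / d)².
z_{α/2} + z_β = 2.241 + 1.036 = 3.277.
n = (3.277 / 0.46)² = 7.124² = 50.75.
Round up.

n = 51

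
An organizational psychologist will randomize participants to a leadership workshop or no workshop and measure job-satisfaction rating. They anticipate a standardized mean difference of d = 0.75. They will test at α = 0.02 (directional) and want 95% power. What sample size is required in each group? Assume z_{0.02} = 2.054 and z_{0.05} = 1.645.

n = 49 per group

For two independent groups with equal n: n = 2·((z_{α} + z_β) / d)².
z_{α} + z_β = 2.054 + 1.645 = 3.699.
n = 2 × (3.699 / 0.75)² = 2 × 4.932² = 2 × 24.32 = 48.6.
Round up to the next whole participant.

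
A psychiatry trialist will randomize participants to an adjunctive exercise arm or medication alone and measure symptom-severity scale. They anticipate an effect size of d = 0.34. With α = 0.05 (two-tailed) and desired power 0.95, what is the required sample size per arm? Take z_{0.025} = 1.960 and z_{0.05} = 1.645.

n = 225 per group

For two independent groups with equal n: n = 2·((z_{α/2} + z_β) / d)².
z_{α/2} + z_β = 1.960 + 1.645 = 3.605.
n = 2 × (3.605 / 0.34)² = 2 × 10.603² = 2 × 112.42 = 224.8.
Round up to the next whole participant.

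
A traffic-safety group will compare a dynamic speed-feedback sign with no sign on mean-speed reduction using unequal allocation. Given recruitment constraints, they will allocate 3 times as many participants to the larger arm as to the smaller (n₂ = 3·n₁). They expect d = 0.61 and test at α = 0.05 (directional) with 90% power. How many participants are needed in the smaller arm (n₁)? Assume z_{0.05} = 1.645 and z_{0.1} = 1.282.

n₁ = 31

With allocation ratio k = n₂/n₁ = 3, Var(x̄₁−x̄₂) = σ²(1/n₁ + 1/(k·n₁)) = σ²·(k+1)/(k·n₁).
So n₁ = (1 + 1/k)·((z_{α} + z_β)/d)² = 1.333 × (2.927/0.61)².
n₁ = 1.333 × 23.02 = 30.7.
Round up: n₁ = 31, giving n₂ = 3 × 31 = 93.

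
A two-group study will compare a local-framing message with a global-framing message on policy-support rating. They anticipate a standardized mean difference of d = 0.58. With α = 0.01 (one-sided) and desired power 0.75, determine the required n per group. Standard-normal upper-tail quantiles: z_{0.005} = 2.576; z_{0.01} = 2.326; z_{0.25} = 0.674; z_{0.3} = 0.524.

n = 54 per group

For two independent groups with equal n: n = 2·((z_{α} + z_β) / d)².
z_{α} + z_β = 2.326 + 0.674 = 3.000.
n = 2 × (3.000 / 0.58)² = 2 × 5.172² = 2 × 26.75 = 53.5.
Round up to the next whole participant.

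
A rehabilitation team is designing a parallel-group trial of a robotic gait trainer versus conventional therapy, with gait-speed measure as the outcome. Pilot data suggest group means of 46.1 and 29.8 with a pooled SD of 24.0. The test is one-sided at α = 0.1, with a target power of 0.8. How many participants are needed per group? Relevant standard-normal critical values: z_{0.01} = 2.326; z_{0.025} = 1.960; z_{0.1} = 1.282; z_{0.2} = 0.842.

n = 20 per group

Cohen's d = |M₁ − M₂| / SD_pooled = |46.1 − 29.8| / 24.0 = 16.3 / 24.0 = 0.679.
For two independent groups with equal n: n = 2·((z_{α} + z_β) / d)².
z_{α} + z_β = 1.282 + 0.842 = 2.124.
n = 2 × (2.124 / 0.679)² = 2 × 3.128² = 2 × 9.79 = 19.6.
Round up to the next whole participant.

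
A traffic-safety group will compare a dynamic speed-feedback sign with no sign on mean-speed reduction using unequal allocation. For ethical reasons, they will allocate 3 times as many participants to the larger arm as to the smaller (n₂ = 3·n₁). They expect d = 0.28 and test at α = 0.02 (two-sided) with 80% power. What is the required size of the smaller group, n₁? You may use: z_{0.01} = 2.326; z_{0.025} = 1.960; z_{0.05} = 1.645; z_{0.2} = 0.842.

n₁ = 171

With allocation ratio k = n₂/n₁ = 3, Var(x̄₁−x̄₂) = σ²(1/n₁ + 1/(k·n₁)) = σ²·(k+1)/(k·n₁).
So n₁ = (1 + 1/k)·((z_{α/2} + z_β)/d)² = 1.333 × (3.168/0.28)².
n₁ = 1.333 × 128.01 = 170.7.
Round up: n₁ = 171, giving n₂ = 3 × 171 = 513.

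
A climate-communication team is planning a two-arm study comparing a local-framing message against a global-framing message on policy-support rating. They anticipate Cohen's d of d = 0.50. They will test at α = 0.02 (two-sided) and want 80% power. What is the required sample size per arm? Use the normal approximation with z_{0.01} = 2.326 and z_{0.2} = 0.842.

For two independent groups with equal n: n = 2·((z_{α/2} + z_β) / d)².
z_{α/2} + z_β = 2.326 + 0.842 = 3.168.
n = 2 × (3.168 / 0.50)² = 2 × 6.336² = 2 × 40.14 = 80.3.
Round up to the next whole participant.

n = 81 per group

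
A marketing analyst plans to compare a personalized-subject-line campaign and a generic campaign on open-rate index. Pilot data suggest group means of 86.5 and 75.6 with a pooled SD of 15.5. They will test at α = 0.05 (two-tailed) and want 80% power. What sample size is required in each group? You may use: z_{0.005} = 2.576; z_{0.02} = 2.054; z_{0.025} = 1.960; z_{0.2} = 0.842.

Cohen's d = |M₁ − M₂| / SD_pooled = |86.5 − 75.6| / 15.5 = 10.9 / 15.5 = 0.703.
For two independent groups with equal n: n = 2·((z_{α/2} + z_β) / d)².
z_{α/2} + z_β = 1.960 + 0.842 = 2.802.
n = 2 × (2.802 / 0.703)² = 2 × 3.986² = 2 × 15.89 = 31.8.
Round up to the next whole participant.

n = 32 per group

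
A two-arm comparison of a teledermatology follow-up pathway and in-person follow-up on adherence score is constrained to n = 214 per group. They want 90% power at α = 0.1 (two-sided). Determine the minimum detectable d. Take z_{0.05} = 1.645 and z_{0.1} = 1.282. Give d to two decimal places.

For two independent groups of n = 214 each: d_min = (z_{α/2} + z_β)·√(2/n).
z-sum = 1.645 + 1.282 = 2.927.
d_min = 2.927 × √(2/214) = 2.927 × 0.0967 = 0.283.

d_min ≈ 0.28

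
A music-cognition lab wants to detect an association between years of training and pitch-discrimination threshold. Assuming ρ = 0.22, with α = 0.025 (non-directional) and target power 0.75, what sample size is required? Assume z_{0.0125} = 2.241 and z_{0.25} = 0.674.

n = 173

Fisher's z: C = ½·ln((1+r)/(1−r)) = ½·ln(1.5641) = 0.2237.
n = ((z_{α/2} + z_β)/C)² + 3.
(2.241 + 0.674) / 0.2237 = 2.915 / 0.2237 = 13.031.
n = 13.031² + 3 = 169.80 + 3 = 172.8.
Round up.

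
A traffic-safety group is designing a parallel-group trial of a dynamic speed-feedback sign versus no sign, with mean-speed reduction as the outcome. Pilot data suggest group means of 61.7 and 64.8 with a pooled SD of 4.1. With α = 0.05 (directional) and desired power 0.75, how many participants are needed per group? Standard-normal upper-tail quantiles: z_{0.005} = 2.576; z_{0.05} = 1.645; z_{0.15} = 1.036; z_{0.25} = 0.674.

Cohen's d = |M₁ − M₂| / SD_pooled = |61.7 − 64.8| / 4.1 = 3.1 / 4.1 = 0.756.
For two independent groups with equal n: n = 2·((z_{α} + z_β) / d)².
z_{α} + z_β = 1.645 + 0.674 = 2.319.
n = 2 × (2.319 / 0.756)² = 2 × 3.067² = 2 × 9.41 = 18.8.
Round up to the next whole participant.

n = 19 per group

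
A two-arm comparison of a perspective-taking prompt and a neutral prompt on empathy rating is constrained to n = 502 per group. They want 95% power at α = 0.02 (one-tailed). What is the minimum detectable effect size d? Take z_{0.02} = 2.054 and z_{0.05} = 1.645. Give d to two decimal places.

d_min ≈ 0.23

For two independent groups of n = 502 each: d_min = (z_{α} + z_β)·√(2/n).
z-sum = 2.054 + 1.645 = 3.699.
d_min = 3.699 × √(2/502) = 3.699 × 0.0631 = 0.233.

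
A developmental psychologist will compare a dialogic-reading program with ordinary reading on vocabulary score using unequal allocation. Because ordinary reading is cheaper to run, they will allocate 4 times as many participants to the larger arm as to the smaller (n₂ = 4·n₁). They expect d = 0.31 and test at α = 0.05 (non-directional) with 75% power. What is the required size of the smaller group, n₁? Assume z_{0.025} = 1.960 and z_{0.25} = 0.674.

With allocation ratio k = n₂/n₁ = 4, Var(x̄₁−x̄₂) = σ²(1/n₁ + 1/(k·n₁)) = σ²·(k+1)/(k·n₁).
So n₁ = (1 + 1/k)·((z_{α/2} + z_β)/d)² = 1.250 × (2.634/0.31)².
n₁ = 1.250 × 72.20 = 90.2.
Round up: n₁ = 91, giving n₂ = 4 × 91 = 364.

n₁ = 91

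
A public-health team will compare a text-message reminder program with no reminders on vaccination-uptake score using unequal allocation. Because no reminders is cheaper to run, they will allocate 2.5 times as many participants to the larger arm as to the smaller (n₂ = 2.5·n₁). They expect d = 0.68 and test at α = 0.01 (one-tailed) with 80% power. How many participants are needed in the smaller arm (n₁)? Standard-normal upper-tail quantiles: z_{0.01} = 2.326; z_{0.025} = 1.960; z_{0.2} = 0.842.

n₁ = 31

With allocation ratio k = n₂/n₁ = 2.5, Var(x̄₁−x̄₂) = σ²(1/n₁ + 1/(k·n₁)) = σ²·(k+1)/(k·n₁).
So n₁ = (1 + 1/k)·((z_{α} + z_β)/d)² = 1.400 × (3.168/0.68)².
n₁ = 1.400 × 21.70 = 30.4.
Round up: n₁ = 31, giving n₂ = ⌈2.5 × 31⌉ = ⌈77.5⌉ = 78.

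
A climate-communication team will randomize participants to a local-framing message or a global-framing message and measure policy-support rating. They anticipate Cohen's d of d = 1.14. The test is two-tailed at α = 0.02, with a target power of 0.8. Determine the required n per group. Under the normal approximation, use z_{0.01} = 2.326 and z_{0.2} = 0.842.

n = 16 per group

For two independent groups with equal n: n = 2·((z_{α/2} + z_β) / d)².
z_{α/2} + z_β = 2.326 + 0.842 = 3.168.
n = 2 × (3.168 / 1.14)² = 2 × 2.779² = 2 × 7.72 = 15.4.
Round up to the next whole participant.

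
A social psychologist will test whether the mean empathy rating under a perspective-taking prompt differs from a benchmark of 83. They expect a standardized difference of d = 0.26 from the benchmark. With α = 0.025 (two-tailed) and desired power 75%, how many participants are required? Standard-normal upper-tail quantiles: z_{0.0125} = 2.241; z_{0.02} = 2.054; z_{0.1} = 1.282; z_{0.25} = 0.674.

n = 126

For a one-sample test: n = ((z_{α/2} + z_β) / d)².
z_{α/2} + z_β = 2.241 + 0.674 = 2.915.
n = (2.915 / 0.26)² = 11.212² = 125.70.
Round up.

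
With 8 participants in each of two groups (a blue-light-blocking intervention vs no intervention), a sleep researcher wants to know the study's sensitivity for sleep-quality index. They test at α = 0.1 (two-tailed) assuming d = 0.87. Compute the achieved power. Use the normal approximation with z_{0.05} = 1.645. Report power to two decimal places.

power ≈ 0.54

For two equal groups, power = Φ(d·√(n/2) − z_{α/2}).
d·√(n/2) = 0.87 × √(8/2) = 0.87 × 2.000 = 1.740.
z_β = 1.740 − 1.645 = 0.095.
Power = Φ(0.095) = 0.538.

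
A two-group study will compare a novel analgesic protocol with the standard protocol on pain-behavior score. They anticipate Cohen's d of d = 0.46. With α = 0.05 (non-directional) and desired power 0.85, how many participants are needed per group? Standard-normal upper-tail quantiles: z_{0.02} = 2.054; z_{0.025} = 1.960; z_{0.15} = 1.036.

n = 85 per group

For two independent groups with equal n: n = 2·((z_{α/2} + z_β) / d)².
z_{α/2} + z_β = 1.960 + 1.036 = 2.996.
n = 2 × (2.996 / 0.46)² = 2 × 6.513² = 2 × 42.42 = 84.8.
Round up to the next whole participant.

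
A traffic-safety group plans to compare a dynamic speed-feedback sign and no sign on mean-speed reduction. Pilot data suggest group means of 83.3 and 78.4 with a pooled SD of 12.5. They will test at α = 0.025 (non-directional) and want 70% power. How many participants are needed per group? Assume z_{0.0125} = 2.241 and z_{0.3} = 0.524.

n = 100 per group

Cohen's d = |M₁ − M₂| / SD_pooled = |83.3 − 78.4| / 12.5 = 4.9 / 12.5 = 0.392.
For two independent groups with equal n: n = 2·((z_{α/2} + z_β) / d)².
z_{α/2} + z_β = 2.241 + 0.524 = 2.765.
n = 2 × (2.765 / 0.392)² = 2 × 7.054² = 2 × 49.75 = 99.5.
Round up to the next whole participant.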